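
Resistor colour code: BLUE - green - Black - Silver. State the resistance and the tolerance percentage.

65 Ω ±10%

Blue → 6 (first significant figure)
Green → 5 (second significant figure)
Black → ×1 multiplier
Silver → ±10% tolerance
65 × 1 = 65 Ω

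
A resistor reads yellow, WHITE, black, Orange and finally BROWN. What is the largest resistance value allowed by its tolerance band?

Yellow → 4 (first significant figure)
White → 9 (second significant figure)
Black → 0 (third significant figure)
Orange → ×10^3 multiplier
Brown → ±1% tolerance
490 × 1000 = 490000 Ω
Largest = 490000 × (1 + 1/100) = 494900 Ω.

494900 Ω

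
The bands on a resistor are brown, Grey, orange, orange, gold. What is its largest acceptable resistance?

Brown → 1 (first significant figure)
Grey → 8 (second significant figure)
Orange → 3 (third significant figure)
Orange → ×10^3 multiplier
Gold → ±5% tolerance
183 × 1000 = 183000 Ω
Largest = 183000 × (1 + 5/100) = 192150 Ω.

192150 Ω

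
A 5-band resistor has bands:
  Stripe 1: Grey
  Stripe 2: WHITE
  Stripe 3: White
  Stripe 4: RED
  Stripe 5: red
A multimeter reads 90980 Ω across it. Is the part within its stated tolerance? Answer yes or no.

yes

Grey → 8 (first significant figure)
White → 9 (second significant figure)
White → 9 (third significant figure)
Red → ×10^2 multiplier
Red → ±2% tolerance
899 × 100 = 89900 Ω
Allowed range: 88102 Ω to 91698 Ω.
90980 Ω lies inside that range.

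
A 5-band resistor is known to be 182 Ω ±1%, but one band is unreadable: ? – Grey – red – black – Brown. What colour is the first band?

182 Ω = 182 × 10^0.
The first band gives digit 1 of the significand, and 1 is brown.

brown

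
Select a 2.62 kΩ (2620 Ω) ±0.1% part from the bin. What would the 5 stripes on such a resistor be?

red, blue, red, brown, violet

2620 Ω = 262 × 10^1.
2 → red
6 → blue
2 → red
Multiplier 10^1 → brown.
±0.1% tolerance → violet.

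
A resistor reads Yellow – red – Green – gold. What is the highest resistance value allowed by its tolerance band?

Yellow → 4 (first significant figure)
Red → 2 (second significant figure)
Green → ×10^5 multiplier
Gold → ±5% tolerance
42 × 100000 = 4200000 Ω
Highest = 4200000 × (1 + 5/100) = 4410000 Ω.

4410000 Ω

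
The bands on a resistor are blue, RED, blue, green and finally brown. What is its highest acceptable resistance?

Blue → 6 (first significant figure)
Red → 2 (second significant figure)
Blue → 6 (third significant figure)
Green → ×10^5 multiplier
Brown → ±1% tolerance
626 × 100000 = 62600000 Ω
Highest = 62600000 × (1 + 1/100) = 63226000 Ω.

63226000 Ω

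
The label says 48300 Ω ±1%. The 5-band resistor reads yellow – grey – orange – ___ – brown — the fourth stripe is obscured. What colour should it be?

red

48300 Ω = 483 × 10^2.
The fourth band is the multiplier, 10^2, which is red.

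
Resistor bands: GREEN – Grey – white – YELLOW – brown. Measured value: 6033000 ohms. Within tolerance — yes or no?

Green → 5 (first significant figure)
Grey → 8 (second significant figure)
White → 9 (third significant figure)
Yellow → ×10^4 multiplier
Brown → ±1% tolerance
589 × 10000 = 5890000 Ω
Allowed range: 5831100 Ω to 5948900 Ω.
6033000 ohms lies outside that range.

no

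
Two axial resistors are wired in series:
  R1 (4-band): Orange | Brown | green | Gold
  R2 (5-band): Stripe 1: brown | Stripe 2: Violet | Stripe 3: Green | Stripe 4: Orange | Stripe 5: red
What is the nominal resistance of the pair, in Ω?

R1: orange, brown → 31; green ×10^5 → 3100000 Ω.
R2: brown, violet, green → 175; orange ×10^3 → 175000 Ω.
Series: 3100000 + 175000 = 3275000 Ω.

3275000 Ω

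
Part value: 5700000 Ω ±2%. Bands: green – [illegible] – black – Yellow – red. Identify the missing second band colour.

5700000 Ω = 570 × 10^4.
The second band gives digit 7 of the significand, and 7 is violet.

violet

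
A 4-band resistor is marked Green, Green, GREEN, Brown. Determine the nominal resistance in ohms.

5500000 Ω

Green → 5 (first significant figure)
Green → 5 (second significant figure)
Green → ×10^5 multiplier
55 × 100000 = 5500000 Ω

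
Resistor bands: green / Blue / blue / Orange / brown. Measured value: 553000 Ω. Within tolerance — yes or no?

no

Green → 5 (first significant figure)
Blue → 6 (second significant figure)
Blue → 6 (third significant figure)
Orange → ×10^3 multiplier
Brown → ±1% tolerance
566 × 1000 = 566000 Ω
Allowed range: 560340 Ω to 571660 Ω.
553000 Ω lies outside that range.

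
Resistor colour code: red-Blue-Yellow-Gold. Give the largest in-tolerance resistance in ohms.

Red → 2 (first significant figure)
Blue → 6 (second significant figure)
Yellow → ×10^4 multiplier
Gold → ±5% tolerance
26 × 10000 = 260000 Ω
Largest = 260000 × (1 + 5/100) = 273000 Ω.

273000 Ω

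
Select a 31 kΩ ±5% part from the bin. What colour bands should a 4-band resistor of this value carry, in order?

31000 Ω = 31 × 10^3.
3 → orange
1 → brown
Multiplier 10^3 → orange.
±5% tolerance → gold.

orange, brown, orange, gold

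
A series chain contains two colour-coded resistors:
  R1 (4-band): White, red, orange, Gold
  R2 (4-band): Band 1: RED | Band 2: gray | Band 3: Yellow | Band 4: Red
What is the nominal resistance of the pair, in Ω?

372000 Ω

R1: white, red → 92; orange ×10^3 → 92000 Ω.
R2: red, grey → 28; yellow ×10^4 → 280000 Ω.
Series: 92000 + 280000 = 372000 Ω.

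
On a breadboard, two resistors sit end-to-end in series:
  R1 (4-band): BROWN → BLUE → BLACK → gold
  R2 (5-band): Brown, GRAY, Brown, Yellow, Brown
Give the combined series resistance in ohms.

1810016 Ω

R1: brown, blue → 16; black ×1 → 16 Ω.
R2: brown, grey, brown → 181; yellow ×10^4 → 1810000 Ω.
Series: 16 + 1810000 = 1810016 Ω.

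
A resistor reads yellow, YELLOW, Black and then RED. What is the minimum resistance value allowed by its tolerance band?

43.12 Ω

Yellow → 4 (first significant figure)
Yellow → 4 (second significant figure)
Black → ×1 multiplier
Red → ±2% tolerance
44 × 1 = 44 Ω
Minimum = 44 × (1 − 2/100) = 43.12 Ω.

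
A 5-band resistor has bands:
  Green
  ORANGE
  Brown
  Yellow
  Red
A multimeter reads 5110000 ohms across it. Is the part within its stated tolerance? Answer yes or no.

Green → 5 (first significant figure)
Orange → 3 (second significant figure)
Brown → 1 (third significant figure)
Yellow → ×10^4 multiplier
Red → ±2% tolerance
531 × 10000 = 5310000 Ω
Allowed range: 5203800 Ω to 5416200 Ω.
5110000 ohms lies outside that range.

no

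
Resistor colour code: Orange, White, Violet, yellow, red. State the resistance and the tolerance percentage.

Orange → 3 (first significant figure)
White → 9 (second significant figure)
Violet → 7 (third significant figure)
Yellow → ×10^4 multiplier
Red → ±2% tolerance
397 × 10000 = 3970000 Ω

3970000 Ω ±2%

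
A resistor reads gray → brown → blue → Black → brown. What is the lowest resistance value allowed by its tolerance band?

Grey → 8 (first significant figure)
Brown → 1 (second significant figure)
Blue → 6 (third significant figure)
Black → ×1 multiplier
Brown → ±1% tolerance
816 × 1 = 816 Ω
Lowest = 816 × (1 − 1/100) = 807.84 Ω.

807.84 Ω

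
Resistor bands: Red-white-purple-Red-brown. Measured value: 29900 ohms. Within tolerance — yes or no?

Red → 2 (first significant figure)
White → 9 (second significant figure)
Violet → 7 (third significant figure)
Red → ×10^2 multiplier
Brown → ±1% tolerance
297 × 100 = 29700 Ω
Allowed range: 29403 Ω to 29997 Ω.
29900 ohms lies inside that range.

yes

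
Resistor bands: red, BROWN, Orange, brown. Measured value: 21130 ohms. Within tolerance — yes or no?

Red → 2 (first significant figure)
Brown → 1 (second significant figure)
Orange → ×10^3 multiplier
Brown → ±1% tolerance
21 × 1000 = 21000 Ω
Allowed range: 20790 Ω to 21210 Ω.
21130 ohms lies inside that range.

yes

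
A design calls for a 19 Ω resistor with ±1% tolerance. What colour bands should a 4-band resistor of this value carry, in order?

19 Ω = 19 × 10^0.
1 → brown
9 → white
Multiplier 10^0 → black.
±1% tolerance → brown.

brown, white, black, brown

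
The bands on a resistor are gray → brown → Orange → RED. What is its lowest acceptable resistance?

79380 Ω

Grey → 8 (first significant figure)
Brown → 1 (second significant figure)
Orange → ×10^3 multiplier
Red → ±2% tolerance
81 × 1000 = 81000 Ω
Lowest = 81000 × (1 − 2/100) = 79380 Ω.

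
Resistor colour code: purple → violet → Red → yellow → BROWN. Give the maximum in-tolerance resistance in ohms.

7797200 Ω

Violet → 7 (first significant figure)
Violet → 7 (second significant figure)
Red → 2 (third significant figure)
Yellow → ×10^4 multiplier
Brown → ±1% tolerance
772 × 10000 = 7720000 Ω
Maximum = 7720000 × (1 + 1/100) = 7797200 Ω.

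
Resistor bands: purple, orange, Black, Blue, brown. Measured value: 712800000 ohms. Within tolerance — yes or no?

Violet → 7 (first significant figure)
Orange → 3 (second significant figure)
Black → 0 (third significant figure)
Blue → ×10^6 multiplier
Brown → ±1% tolerance
730 × 1000000 = 730000000 Ω
Allowed range: 722700000 Ω to 737300000 Ω.
712800000 ohms lies outside that range.

no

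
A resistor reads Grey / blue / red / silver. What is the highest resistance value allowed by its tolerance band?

Grey → 8 (first significant figure)
Blue → 6 (second significant figure)
Red → ×10^2 multiplier
Silver → ±10% tolerance
86 × 100 = 8600 Ω
Highest = 8600 × (1 + 10/100) = 9460 Ω.

9460 Ω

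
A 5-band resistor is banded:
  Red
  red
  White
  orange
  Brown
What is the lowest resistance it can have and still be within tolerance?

Red → 2 (first significant figure)
Red → 2 (second significant figure)
White → 9 (third significant figure)
Orange → ×10^3 multiplier
Brown → ±1% tolerance
229 × 1000 = 229000 Ω
Lowest = 229000 × (1 − 1/100) = 226710 Ω.

226710 Ω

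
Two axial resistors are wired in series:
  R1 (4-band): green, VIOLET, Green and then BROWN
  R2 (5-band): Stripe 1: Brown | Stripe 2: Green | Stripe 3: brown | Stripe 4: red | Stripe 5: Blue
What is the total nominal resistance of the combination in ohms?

5715100 Ω

R1: green, violet → 57; green ×10^5 → 5700000 Ω.
R2: brown, green, brown → 151; red ×10^2 → 15100 Ω.
Series: 5700000 + 15100 = 5715100 Ω.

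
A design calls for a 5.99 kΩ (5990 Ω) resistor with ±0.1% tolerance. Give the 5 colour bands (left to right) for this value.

green, white, white, brown, violet

5990 Ω = 599 × 10^1.
5 → green
9 → white
9 → white
Multiplier 10^1 → brown.
±0.1% tolerance → violet.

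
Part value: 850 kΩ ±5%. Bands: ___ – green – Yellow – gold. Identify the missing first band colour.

grey

850000 Ω = 85 × 10^4.
The first band gives digit 8 of the significand, and 8 is grey.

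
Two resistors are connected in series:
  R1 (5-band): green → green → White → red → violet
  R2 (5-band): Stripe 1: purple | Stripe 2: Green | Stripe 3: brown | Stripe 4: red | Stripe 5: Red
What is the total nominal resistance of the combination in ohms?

R1: green, green, white → 559; red ×10^2 → 55900 Ω.
R2: violet, green, brown → 751; red ×10^2 → 75100 Ω.
Series: 55900 + 75100 = 131000 Ω.

131000 Ω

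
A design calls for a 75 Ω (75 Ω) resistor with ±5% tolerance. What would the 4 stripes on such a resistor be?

75 Ω = 75 × 10^0.
7 → violet
5 → green
Multiplier 10^0 → black.
±5% tolerance → gold.

violet, green, black, gold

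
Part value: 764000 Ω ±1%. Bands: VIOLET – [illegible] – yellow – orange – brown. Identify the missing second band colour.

blue

764000 Ω = 764 × 10^3.
The second band gives digit 6 of the significand, and 6 is blue.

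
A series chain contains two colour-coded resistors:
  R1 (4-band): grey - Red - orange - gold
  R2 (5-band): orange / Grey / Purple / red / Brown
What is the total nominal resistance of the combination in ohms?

R1: grey, red → 82; orange ×10^3 → 82000 Ω.
R2: orange, grey, violet → 387; red ×10^2 → 38700 Ω.
Series: 82000 + 38700 = 120700 Ω.

120700 Ω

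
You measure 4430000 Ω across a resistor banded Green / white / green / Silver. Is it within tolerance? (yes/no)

no

Green → 5 (first significant figure)
White → 9 (second significant figure)
Green → ×10^5 multiplier
Silver → ±10% tolerance
59 × 100000 = 5900000 Ω
Allowed range: 5310000 Ω to 6490000 Ω.
4430000 Ω lies outside that range.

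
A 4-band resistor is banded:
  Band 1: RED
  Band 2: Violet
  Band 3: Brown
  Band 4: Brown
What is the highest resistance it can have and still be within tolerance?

272.7 Ω

Red → 2 (first significant figure)
Violet → 7 (second significant figure)
Brown → ×10 multiplier
Brown → ±1% tolerance
27 × 10 = 270 Ω
Highest = 270 × (1 + 1/100) = 272.7 Ω.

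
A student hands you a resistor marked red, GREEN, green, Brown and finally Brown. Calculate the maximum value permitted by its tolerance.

Red → 2 (first significant figure)
Green → 5 (second significant figure)
Green → 5 (third significant figure)
Brown → ×10 multiplier
Brown → ±1% tolerance
255 × 10 = 2550 Ω
Maximum = 2550 × (1 + 1/100) = 2575.5 Ω.

2575.5 Ω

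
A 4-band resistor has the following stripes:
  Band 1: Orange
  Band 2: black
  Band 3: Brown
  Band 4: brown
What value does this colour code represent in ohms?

Orange → 3 (first significant figure)
Black → 0 (second significant figure)
Brown → ×10 multiplier
30 × 10 = 300 Ω

300 Ω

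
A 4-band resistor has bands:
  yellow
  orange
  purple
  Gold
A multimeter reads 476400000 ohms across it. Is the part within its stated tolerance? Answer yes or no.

Yellow → 4 (first significant figure)
Orange → 3 (second significant figure)
Violet → ×10^7 multiplier
Gold → ±5% tolerance
43 × 10000000 = 430000000 Ω
Allowed range: 408500000 Ω to 451500000 Ω.
476400000 ohms lies outside that range.

no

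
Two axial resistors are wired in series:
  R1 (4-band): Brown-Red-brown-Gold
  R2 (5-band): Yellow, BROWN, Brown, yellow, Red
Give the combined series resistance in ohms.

4110120 Ω

R1: brown, red → 12; brown ×10 → 120 Ω.
R2: yellow, brown, brown → 411; yellow ×10^4 → 4110000 Ω.
Series: 120 + 4110000 = 4110120 Ω.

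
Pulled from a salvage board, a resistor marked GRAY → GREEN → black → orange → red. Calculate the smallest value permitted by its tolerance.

833000 Ω

Grey → 8 (first significant figure)
Green → 5 (second significant figure)
Black → 0 (third significant figure)
Orange → ×10^3 multiplier
Red → ±2% tolerance
850 × 1000 = 850000 Ω
Smallest = 850000 × (1 − 2/100) = 833000 Ω.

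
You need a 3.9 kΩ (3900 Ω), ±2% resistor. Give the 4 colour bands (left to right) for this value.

orange, white, red, red

3900 Ω = 39 × 10^2.
3 → orange
9 → white
Multiplier 10^2 → red.
±2% tolerance → red.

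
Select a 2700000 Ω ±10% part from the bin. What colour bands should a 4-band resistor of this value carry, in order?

2700000 Ω = 27 × 10^5.
2 → red
7 → violet
Multiplier 10^5 → green.
±10% tolerance → silver.

red, violet, green, silver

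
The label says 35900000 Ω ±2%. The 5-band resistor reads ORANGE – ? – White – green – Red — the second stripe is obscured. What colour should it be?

35900000 Ω = 359 × 10^5.
The second band gives digit 5 of the significand, and 5 is green.

green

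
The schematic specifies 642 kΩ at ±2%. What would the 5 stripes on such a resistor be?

blue, yellow, red, orange, red

642000 Ω = 642 × 10^3.
6 → blue
4 → yellow
2 → red
Multiplier 10^3 → orange.
±2% tolerance → red.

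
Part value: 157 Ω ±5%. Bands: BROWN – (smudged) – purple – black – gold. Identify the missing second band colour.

157 Ω = 157 × 10^0.
The second band gives digit 5 of the significand, and 5 is green.

green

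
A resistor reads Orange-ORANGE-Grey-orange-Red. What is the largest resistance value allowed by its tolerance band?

Orange → 3 (first significant figure)
Orange → 3 (second significant figure)
Grey → 8 (third significant figure)
Orange → ×10^3 multiplier
Red → ±2% tolerance
338 × 1000 = 338000 Ω
Largest = 338000 × (1 + 2/100) = 344760 Ω.

344760 Ω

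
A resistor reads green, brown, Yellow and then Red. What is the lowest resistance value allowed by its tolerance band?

Green → 5 (first significant figure)
Brown → 1 (second significant figure)
Yellow → ×10^4 multiplier
Red → ±2% tolerance
51 × 10000 = 510000 Ω
Lowest = 510000 × (1 − 2/100) = 499800 Ω.

499800 Ω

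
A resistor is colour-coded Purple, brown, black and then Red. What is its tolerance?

±2%

The last band, red, is the tolerance band.
Red corresponds to ±2%.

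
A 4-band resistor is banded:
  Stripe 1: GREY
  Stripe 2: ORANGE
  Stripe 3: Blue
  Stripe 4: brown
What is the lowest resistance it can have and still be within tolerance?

Grey → 8 (first significant figure)
Orange → 3 (second significant figure)
Blue → ×10^6 multiplier
Brown → ±1% tolerance
83 × 1000000 = 83000000 Ω
Lowest = 83000000 × (1 − 1/100) = 82170000 Ω.

82170000 Ω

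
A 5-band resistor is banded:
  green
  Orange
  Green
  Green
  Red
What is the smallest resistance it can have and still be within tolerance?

Green → 5 (first significant figure)
Orange → 3 (second significant figure)
Green → 5 (third significant figure)
Green → ×10^5 multiplier
Red → ±2% tolerance
535 × 100000 = 53500000 Ω
Smallest = 53500000 × (1 − 2/100) = 52430000 Ω.

52430000 Ω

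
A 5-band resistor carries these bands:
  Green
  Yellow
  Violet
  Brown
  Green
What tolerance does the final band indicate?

±0.5%

The last band, green, is the tolerance band.
Green corresponds to ±0.5%.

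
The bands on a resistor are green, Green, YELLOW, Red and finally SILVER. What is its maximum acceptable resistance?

60940 Ω

Green → 5 (first significant figure)
Green → 5 (second significant figure)
Yellow → 4 (third significant figure)
Red → ×10^2 multiplier
Silver → ±10% tolerance
554 × 100 = 55400 Ω
Maximum = 55400 × (1 + 10/100) = 60940 Ω.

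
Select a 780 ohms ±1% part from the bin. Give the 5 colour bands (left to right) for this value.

violet, grey, black, black, brown

780 Ω = 780 × 10^0.
7 → violet
8 → grey
0 → black
Multiplier 10^0 → black.
±1% tolerance → brown.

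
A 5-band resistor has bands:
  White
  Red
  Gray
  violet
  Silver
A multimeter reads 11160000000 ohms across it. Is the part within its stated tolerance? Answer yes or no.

no

White → 9 (first significant figure)
Red → 2 (second significant figure)
Grey → 8 (third significant figure)
Violet → ×10^7 multiplier
Silver → ±10% tolerance
928 × 10000000 = 9280000000 Ω
Allowed range: 8352000000 Ω to 10208000000 Ω.
11160000000 ohms lies outside that range.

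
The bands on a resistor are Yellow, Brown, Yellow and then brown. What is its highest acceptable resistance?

414100 Ω

Yellow → 4 (first significant figure)
Brown → 1 (second significant figure)
Yellow → ×10^4 multiplier
Brown → ±1% tolerance
41 × 10000 = 410000 Ω
Highest = 410000 × (1 + 1/100) = 414100 Ω.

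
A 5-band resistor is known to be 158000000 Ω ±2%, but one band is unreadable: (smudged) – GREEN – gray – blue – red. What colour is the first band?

158000000 Ω = 158 × 10^6.
The first band gives digit 1 of the significand, and 1 is brown.

brown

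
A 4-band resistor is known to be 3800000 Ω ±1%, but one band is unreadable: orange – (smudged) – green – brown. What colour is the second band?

3800000 Ω = 38 × 10^5.
The second band gives digit 8 of the significand, and 8 is grey.

grey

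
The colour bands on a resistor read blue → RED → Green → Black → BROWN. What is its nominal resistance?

625 Ω

Blue → 6 (first significant figure)
Red → 2 (second significant figure)
Green → 5 (third significant figure)
Black → ×1 multiplier
625 × 1 = 625 Ω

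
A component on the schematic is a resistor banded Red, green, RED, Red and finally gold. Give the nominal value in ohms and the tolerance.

25200 Ω ±5%

Red → 2 (first significant figure)
Green → 5 (second significant figure)
Red → 2 (third significant figure)
Red → ×10^2 multiplier
Gold → ±5% tolerance
252 × 100 = 25200 Ω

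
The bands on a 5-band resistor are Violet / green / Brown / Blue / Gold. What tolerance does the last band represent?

The last band, gold, is the tolerance band.
Gold corresponds to ±5%.

±5%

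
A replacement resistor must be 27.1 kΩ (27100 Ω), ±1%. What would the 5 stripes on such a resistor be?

red, violet, brown, red, brown

27100 Ω = 271 × 10^2.
2 → red
7 → violet
1 → brown
Multiplier 10^2 → red.
±1% tolerance → brown.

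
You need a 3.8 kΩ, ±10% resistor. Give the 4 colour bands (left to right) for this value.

orange, grey, red, silver

3800 Ω = 38 × 10^2.
3 → orange
8 → grey
Multiplier 10^2 → red.
±10% tolerance → silver.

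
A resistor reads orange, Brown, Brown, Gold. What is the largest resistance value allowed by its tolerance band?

Orange → 3 (first significant figure)
Brown → 1 (second significant figure)
Brown → ×10 multiplier
Gold → ±5% tolerance
31 × 10 = 310 Ω
Largest = 310 × (1 + 5/100) = 325.5 Ω.

325.5 Ω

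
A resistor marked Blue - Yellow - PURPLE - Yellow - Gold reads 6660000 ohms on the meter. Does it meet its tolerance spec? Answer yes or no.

yes

Blue → 6 (first significant figure)
Yellow → 4 (second significant figure)
Violet → 7 (third significant figure)
Yellow → ×10^4 multiplier
Gold → ±5% tolerance
647 × 10000 = 6470000 Ω
Allowed range: 6146500 Ω to 6793500 Ω.
6660000 ohms lies inside that range.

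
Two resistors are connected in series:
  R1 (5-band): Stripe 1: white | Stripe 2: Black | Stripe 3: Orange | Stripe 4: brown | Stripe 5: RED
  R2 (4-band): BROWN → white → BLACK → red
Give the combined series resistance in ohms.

R1: white, black, orange → 903; brown ×10 → 9030 Ω.
R2: brown, white → 19; black ×1 → 19 Ω.
Series: 9030 + 19 = 9049 Ω.

9049 Ω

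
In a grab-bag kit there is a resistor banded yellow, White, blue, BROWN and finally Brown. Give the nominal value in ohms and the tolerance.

4960 Ω ±1%

Yellow → 4 (first significant figure)
White → 9 (second significant figure)
Blue → 6 (third significant figure)
Brown → ×10 multiplier
Brown → ±1% tolerance
496 × 10 = 4960 Ω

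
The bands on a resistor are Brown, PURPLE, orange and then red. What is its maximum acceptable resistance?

Brown → 1 (first significant figure)
Violet → 7 (second significant figure)
Orange → ×10^3 multiplier
Red → ±2% tolerance
17 × 1000 = 17000 Ω
Maximum = 17000 × (1 + 2/100) = 17340 Ω.

17340 Ω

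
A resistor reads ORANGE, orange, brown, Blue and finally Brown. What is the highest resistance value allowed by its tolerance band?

Orange → 3 (first significant figure)
Orange → 3 (second significant figure)
Brown → 1 (third significant figure)
Blue → ×10^6 multiplier
Brown → ±1% tolerance
331 × 1000000 = 331000000 Ω
Highest = 331000000 × (1 + 1/100) = 334310000 Ω.

334310000 Ω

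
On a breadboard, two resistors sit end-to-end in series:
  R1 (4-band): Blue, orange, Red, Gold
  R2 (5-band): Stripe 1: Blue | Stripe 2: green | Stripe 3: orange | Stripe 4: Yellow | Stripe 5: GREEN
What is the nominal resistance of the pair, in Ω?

R1: blue, orange → 63; red ×10^2 → 6300 Ω.
R2: blue, green, orange → 653; yellow ×10^4 → 6530000 Ω.
Series: 6300 + 6530000 = 6536300 Ω.

6536300 Ω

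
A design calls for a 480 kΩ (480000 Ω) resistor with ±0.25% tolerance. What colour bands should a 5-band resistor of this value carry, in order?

480000 Ω = 480 × 10^3.
4 → yellow
8 → grey
0 → black
Multiplier 10^3 → orange.
±0.25% tolerance → blue.

yellow, grey, black, orange, blue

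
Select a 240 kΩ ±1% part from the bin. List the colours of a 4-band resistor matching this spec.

red, yellow, yellow, brown

240000 Ω = 24 × 10^4.
2 → red
4 → yellow
Multiplier 10^4 → yellow.
±1% tolerance → brown.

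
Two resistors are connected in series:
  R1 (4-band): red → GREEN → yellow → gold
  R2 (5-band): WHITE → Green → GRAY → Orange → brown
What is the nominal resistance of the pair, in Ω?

R1: red, green → 25; yellow ×10^4 → 250000 Ω.
R2: white, green, grey → 958; orange ×10^3 → 958000 Ω.
Series: 250000 + 958000 = 1208000 Ω.

1208000 Ω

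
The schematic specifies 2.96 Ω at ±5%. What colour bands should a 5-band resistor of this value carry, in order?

red, white, blue, silver, gold

2.96 Ω = 296 × 10^-2.
2 → red
9 → white
6 → blue
Multiplier 10^-2 → silver.
±5% tolerance → gold.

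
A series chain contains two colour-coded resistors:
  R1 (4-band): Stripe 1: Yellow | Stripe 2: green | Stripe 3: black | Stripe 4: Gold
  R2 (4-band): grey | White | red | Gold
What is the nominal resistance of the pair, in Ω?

R1: yellow, green → 45; black ×1 → 45 Ω.
R2: grey, white → 89; red ×10^2 → 8900 Ω.
Series: 45 + 8900 = 8945 Ω.

8945 Ω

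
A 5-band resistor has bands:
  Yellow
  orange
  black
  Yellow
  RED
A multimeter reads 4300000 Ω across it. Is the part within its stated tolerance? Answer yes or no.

Yellow → 4 (first significant figure)
Orange → 3 (second significant figure)
Black → 0 (third significant figure)
Yellow → ×10^4 multiplier
Red → ±2% tolerance
430 × 10000 = 4300000 Ω
Allowed range: 4214000 Ω to 4386000 Ω.
4300000 Ω lies inside that range.

yes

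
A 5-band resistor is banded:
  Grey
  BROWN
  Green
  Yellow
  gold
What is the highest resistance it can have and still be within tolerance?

Grey → 8 (first significant figure)
Brown → 1 (second significant figure)
Green → 5 (third significant figure)
Yellow → ×10^4 multiplier
Gold → ±5% tolerance
815 × 10000 = 8150000 Ω
Highest = 8150000 × (1 + 5/100) = 8557500 Ω.

8557500 Ω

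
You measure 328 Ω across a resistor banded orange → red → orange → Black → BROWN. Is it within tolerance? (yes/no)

Orange → 3 (first significant figure)
Red → 2 (second significant figure)
Orange → 3 (third significant figure)
Black → ×1 multiplier
Brown → ±1% tolerance
323 × 1 = 323 Ω
Allowed range: 319.77 Ω to 326.23 Ω.
328 Ω lies outside that range.

no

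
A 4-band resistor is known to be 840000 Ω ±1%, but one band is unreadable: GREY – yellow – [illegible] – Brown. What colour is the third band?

840000 Ω = 84 × 10^4.
The third band is the multiplier, 10^4, which is yellow.

yellow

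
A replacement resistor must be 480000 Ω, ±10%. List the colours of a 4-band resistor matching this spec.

480000 Ω = 48 × 10^4.
4 → yellow
8 → grey
Multiplier 10^4 → yellow.
±10% tolerance → silver.

yellow, grey, yellow, silver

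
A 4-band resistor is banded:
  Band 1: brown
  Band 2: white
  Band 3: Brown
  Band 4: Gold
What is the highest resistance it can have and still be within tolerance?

199.5 Ω

Brown → 1 (first significant figure)
White → 9 (second significant figure)
Brown → ×10 multiplier
Gold → ±5% tolerance
19 × 10 = 190 Ω
Highest = 190 × (1 + 5/100) = 199.5 Ω.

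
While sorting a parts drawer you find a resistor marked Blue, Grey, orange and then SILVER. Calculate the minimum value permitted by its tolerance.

61200 Ω

Blue → 6 (first significant figure)
Grey → 8 (second significant figure)
Orange → ×10^3 multiplier
Silver → ±10% tolerance
68 × 1000 = 68000 Ω
Minimum = 68000 × (1 − 10/100) = 61200 Ω.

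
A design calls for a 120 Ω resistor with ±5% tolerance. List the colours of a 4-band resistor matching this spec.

120 Ω = 12 × 10^1.
1 → brown
2 → red
Multiplier 10^1 → brown.
±5% tolerance → gold.

brown, red, brown, gold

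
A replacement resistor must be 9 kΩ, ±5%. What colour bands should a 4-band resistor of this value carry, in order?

white, black, red, gold

9000 Ω = 90 × 10^2.
9 → white
0 → black
Multiplier 10^2 → red.
±5% tolerance → gold.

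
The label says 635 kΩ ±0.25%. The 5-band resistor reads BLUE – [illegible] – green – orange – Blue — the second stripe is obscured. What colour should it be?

635000 Ω = 635 × 10^3.
The second band gives digit 3 of the significand, and 3 is orange.

orange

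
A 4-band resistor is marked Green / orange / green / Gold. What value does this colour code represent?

5300000 Ω

Green → 5 (first significant figure)
Orange → 3 (second significant figure)
Green → ×10^5 multiplier
53 × 100000 = 5300000 Ω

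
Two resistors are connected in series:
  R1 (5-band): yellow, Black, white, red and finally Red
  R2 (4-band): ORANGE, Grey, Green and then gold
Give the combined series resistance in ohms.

3840900 Ω

R1: yellow, black, white → 409; red ×10^2 → 40900 Ω.
R2: orange, grey → 38; green ×10^5 → 3800000 Ω.
Series: 40900 + 3800000 = 3840900 Ω.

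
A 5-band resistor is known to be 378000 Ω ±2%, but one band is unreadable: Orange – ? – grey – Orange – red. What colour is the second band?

violet

378000 Ω = 378 × 10^3.
The second band gives digit 7 of the significand, and 7 is violet.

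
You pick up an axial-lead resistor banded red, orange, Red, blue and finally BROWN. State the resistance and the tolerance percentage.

Red → 2 (first significant figure)
Orange → 3 (second significant figure)
Red → 2 (third significant figure)
Blue → ×10^6 multiplier
Brown → ±1% tolerance
232 × 1000000 = 232000000 Ω

232000000 Ω ±1%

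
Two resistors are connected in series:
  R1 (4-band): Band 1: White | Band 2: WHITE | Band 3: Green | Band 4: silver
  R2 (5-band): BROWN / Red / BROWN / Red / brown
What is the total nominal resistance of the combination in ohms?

9912100 Ω

R1: white, white → 99; green ×10^5 → 9900000 Ω.
R2: brown, red, brown → 121; red ×10^2 → 12100 Ω.
Series: 9900000 + 12100 = 9912100 Ω.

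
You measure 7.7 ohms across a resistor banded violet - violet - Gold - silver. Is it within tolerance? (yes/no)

yes

Violet → 7 (first significant figure)
Violet → 7 (second significant figure)
Gold → ×0.1 multiplier
Silver → ±10% tolerance
77 × 0.1 = 7.7 Ω
Allowed range: 6.93 Ω to 8.47 Ω.
7.7 ohms lies inside that range.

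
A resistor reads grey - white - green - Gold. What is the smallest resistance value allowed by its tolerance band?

Grey → 8 (first significant figure)
White → 9 (second significant figure)
Green → ×10^5 multiplier
Gold → ±5% tolerance
89 × 100000 = 8900000 Ω
Smallest = 8900000 × (1 − 5/100) = 8455000 Ω.

8455000 Ω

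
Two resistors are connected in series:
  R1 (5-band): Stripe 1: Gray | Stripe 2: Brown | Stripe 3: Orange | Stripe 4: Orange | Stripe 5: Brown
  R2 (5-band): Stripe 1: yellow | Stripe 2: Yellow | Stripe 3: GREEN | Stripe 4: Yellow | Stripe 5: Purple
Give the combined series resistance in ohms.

5263000 Ω

R1: grey, brown, orange → 813; orange ×10^3 → 813000 Ω.
R2: yellow, yellow, green → 445; yellow ×10^4 → 4450000 Ω.
Series: 813000 + 4450000 = 5263000 Ω.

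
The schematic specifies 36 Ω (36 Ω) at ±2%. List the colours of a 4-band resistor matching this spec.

orange, blue, black, red

36 Ω = 36 × 10^0.
3 → orange
6 → blue
Multiplier 10^0 → black.
±2% tolerance → red.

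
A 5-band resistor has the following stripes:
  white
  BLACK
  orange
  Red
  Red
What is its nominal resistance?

90300 Ω

White → 9 (first significant figure)
Black → 0 (second significant figure)
Orange → 3 (third significant figure)
Red → ×10^2 multiplier
903 × 100 = 90300 Ω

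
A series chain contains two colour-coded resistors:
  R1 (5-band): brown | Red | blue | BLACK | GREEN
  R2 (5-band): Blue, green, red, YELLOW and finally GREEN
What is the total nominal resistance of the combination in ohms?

6520126 Ω

R1: brown, red, blue → 126; black ×1 → 126 Ω.
R2: blue, green, red → 652; yellow ×10^4 → 6520000 Ω.
Series: 126 + 6520000 = 6520126 Ω.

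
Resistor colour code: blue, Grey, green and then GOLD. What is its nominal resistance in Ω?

6800000 Ω

Blue → 6 (first significant figure)
Grey → 8 (second significant figure)
Green → ×10^5 multiplier
68 × 100000 = 6800000 Ω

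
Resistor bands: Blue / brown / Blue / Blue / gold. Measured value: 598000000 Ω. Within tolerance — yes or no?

Blue → 6 (first significant figure)
Brown → 1 (second significant figure)
Blue → 6 (third significant figure)
Blue → ×10^6 multiplier
Gold → ±5% tolerance
616 × 1000000 = 616000000 Ω
Allowed range: 585200000 Ω to 646800000 Ω.
598000000 Ω lies inside that range.

yes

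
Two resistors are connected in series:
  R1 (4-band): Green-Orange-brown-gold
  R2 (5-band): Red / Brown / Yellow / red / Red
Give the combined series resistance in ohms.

R1: green, orange → 53; brown ×10 → 530 Ω.
R2: red, brown, yellow → 214; red ×10^2 → 21400 Ω.
Series: 530 + 21400 = 21930 Ω.

21930 Ω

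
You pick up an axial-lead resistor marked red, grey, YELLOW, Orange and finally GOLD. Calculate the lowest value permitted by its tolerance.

269800 Ω

Red → 2 (first significant figure)
Grey → 8 (second significant figure)
Yellow → 4 (third significant figure)
Orange → ×10^3 multiplier
Gold → ±5% tolerance
284 × 1000 = 284000 Ω
Lowest = 284000 × (1 − 5/100) = 269800 Ω.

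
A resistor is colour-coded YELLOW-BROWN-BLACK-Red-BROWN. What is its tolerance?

±1%

The last band, brown, is the tolerance band.
Brown corresponds to ±1%.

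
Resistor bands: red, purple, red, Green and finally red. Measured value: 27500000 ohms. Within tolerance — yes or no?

Red → 2 (first significant figure)
Violet → 7 (second significant figure)
Red → 2 (third significant figure)
Green → ×10^5 multiplier
Red → ±2% tolerance
272 × 100000 = 27200000 Ω
Allowed range: 26656000 Ω to 27744000 Ω.
27500000 ohms lies inside that range.

yes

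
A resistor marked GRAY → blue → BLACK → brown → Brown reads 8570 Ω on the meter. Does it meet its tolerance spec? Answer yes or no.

Grey → 8 (first significant figure)
Blue → 6 (second significant figure)
Black → 0 (third significant figure)
Brown → ×10 multiplier
Brown → ±1% tolerance
860 × 10 = 8600 Ω
Allowed range: 8514 Ω to 8686 Ω.
8570 Ω lies inside that range.

yes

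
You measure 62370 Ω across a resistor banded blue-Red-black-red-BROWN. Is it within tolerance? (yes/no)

yes

Blue → 6 (first significant figure)
Red → 2 (second significant figure)
Black → 0 (third significant figure)
Red → ×10^2 multiplier
Brown → ±1% tolerance
620 × 100 = 62000 Ω
Allowed range: 61380 Ω to 62620 Ω.
62370 Ω lies inside that range.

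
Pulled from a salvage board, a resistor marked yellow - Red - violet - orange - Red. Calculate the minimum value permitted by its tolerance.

Yellow → 4 (first significant figure)
Red → 2 (second significant figure)
Violet → 7 (third significant figure)
Orange → ×10^3 multiplier
Red → ±2% tolerance
427 × 1000 = 427000 Ω
Minimum = 427000 × (1 − 2/100) = 418460 Ω.

418460 Ω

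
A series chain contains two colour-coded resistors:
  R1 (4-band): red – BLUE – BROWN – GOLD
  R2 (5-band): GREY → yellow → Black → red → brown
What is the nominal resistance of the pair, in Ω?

84260 Ω

R1: red, blue → 26; brown ×10 → 260 Ω.
R2: grey, yellow, black → 840; red ×10^2 → 84000 Ω.
Series: 260 + 84000 = 84260 Ω.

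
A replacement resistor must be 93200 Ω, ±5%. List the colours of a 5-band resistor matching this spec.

93200 Ω = 932 × 10^2.
9 → white
3 → orange
2 → red
Multiplier 10^2 → red.
±5% tolerance → gold.

white, orange, red, red, gold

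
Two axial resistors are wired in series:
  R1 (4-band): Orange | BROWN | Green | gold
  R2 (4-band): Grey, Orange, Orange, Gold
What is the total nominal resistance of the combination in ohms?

R1: orange, brown → 31; green ×10^5 → 3100000 Ω.
R2: grey, orange → 83; orange ×10^3 → 83000 Ω.
Series: 3100000 + 83000 = 3183000 Ω.

3183000 Ω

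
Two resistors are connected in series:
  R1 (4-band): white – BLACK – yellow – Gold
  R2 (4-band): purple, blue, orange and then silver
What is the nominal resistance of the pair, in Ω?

976000 Ω

R1: white, black → 90; yellow ×10^4 → 900000 Ω.
R2: violet, blue → 76; orange ×10^3 → 76000 Ω.
Series: 900000 + 76000 = 976000 Ω.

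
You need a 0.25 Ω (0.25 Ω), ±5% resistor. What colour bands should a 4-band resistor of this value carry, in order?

0.25 Ω = 25 × 10^-2.
2 → red
5 → green
Multiplier 10^-2 → silver.
±5% tolerance → gold.

red, green, silver, gold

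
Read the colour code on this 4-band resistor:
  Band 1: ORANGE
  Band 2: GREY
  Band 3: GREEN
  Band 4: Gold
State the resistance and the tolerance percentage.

3800000 Ω ±5%

Orange → 3 (first significant figure)
Grey → 8 (second significant figure)
Green → ×10^5 multiplier
Gold → ±5% tolerance
38 × 100000 = 3800000 Ω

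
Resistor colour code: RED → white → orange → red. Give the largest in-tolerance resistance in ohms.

29580 Ω

Red → 2 (first significant figure)
White → 9 (second significant figure)
Orange → ×10^3 multiplier
Red → ±2% tolerance
29 × 1000 = 29000 Ω
Largest = 29000 × (1 + 2/100) = 29580 Ω.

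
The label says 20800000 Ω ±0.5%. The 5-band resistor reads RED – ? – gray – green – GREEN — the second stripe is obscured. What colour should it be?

20800000 Ω = 208 × 10^5.
The second band gives digit 0 of the significand, and 0 is black.

black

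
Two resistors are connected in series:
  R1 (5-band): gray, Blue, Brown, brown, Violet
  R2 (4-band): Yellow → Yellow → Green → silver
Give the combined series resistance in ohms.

4408610 Ω

R1: grey, blue, brown → 861; brown ×10 → 8610 Ω.
R2: yellow, yellow → 44; green ×10^5 → 4400000 Ω.
Series: 8610 + 4400000 = 4408610 Ω.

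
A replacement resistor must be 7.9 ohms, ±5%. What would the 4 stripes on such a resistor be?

violet, white, gold, gold

7.9 Ω = 79 × 10^-1.
7 → violet
9 → white
Multiplier 10^-1 → gold.
±5% tolerance → gold.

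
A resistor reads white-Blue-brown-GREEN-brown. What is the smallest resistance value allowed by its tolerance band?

White → 9 (first significant figure)
Blue → 6 (second significant figure)
Brown → 1 (third significant figure)
Green → ×10^5 multiplier
Brown → ±1% tolerance
961 × 100000 = 96100000 Ω
Smallest = 96100000 × (1 − 1/100) = 95139000 Ω.

95139000 Ω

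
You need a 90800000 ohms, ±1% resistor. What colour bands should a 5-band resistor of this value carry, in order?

90800000 Ω = 908 × 10^5.
9 → white
0 → black
8 → grey
Multiplier 10^5 → green.
±1% tolerance → brown.

white, black, grey, green, brown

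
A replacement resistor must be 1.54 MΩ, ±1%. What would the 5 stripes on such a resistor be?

1540000 Ω = 154 × 10^4.
1 → brown
5 → green
4 → yellow
Multiplier 10^4 → yellow.
±1% tolerance → brown.

brown, green, yellow, yellow, brown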